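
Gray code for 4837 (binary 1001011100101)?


Binary: 1001011100101
Gray code: G = B XOR (B >> 1)
B >> 1 = 0100101110010
1001011100101 XOR 0100101110010:
  1 XOR 0 = 1
  0 XOR 1 = 1
  0 XOR 0 = 0
  1 XOR 0 = 1
  0 XOR 1 = 1
  1 XOR 0 = 1
  1 XOR 1 = 0
  1 XOR 1 = 0
  0 XOR 1 = 1
  0 XOR 0 = 0
  1 XOR 0 = 1
  0 XOR 1 = 1
  1 XOR 0 = 1
= 1101110010111


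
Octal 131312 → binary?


Each octal digit → 3 binary bits:
  1 = 001
  3 = 011
  1 = 001
  3 = 011
  1 = 001
  2 = 010
Concatenate: 001 011 001 011 001 010
= 001011001011001010


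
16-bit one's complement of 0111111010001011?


Original: 0111111010001011
Invert all bits:
  bit 0: 0 → 1
  bit 1: 1 → 0
  bit 2: 1 → 0
  bit 3: 1 → 0
  bit 4: 1 → 0
  bit 5: 1 → 0
  bit 6: 1 → 0
  bit 7: 0 → 1
  bit 8: 1 → 0
  bit 9: 0 → 1
  bit 10: 0 → 1
  bit 11: 0 → 1
  bit 12: 1 → 0
  bit 13: 0 → 1
  bit 14: 1 → 0
  bit 15: 1 → 0
= 1000000101110100


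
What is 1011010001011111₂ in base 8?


Group into 3-bit groups: 001011010001011111
  001 = 1
  011 = 3
  010 = 2
  001 = 1
  011 = 3
  111 = 7
= 0o132137


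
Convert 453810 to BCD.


Each digit → 4-bit binary:
  4 → 0100
  5 → 0101
  3 → 0011
  8 → 1000
  1 → 0001
  0 → 0000
= 0100 0101 0011 1000 0001 0000


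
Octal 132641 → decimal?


Positional values:
Position 0: 1 × 8^0 = 1
Position 1: 4 × 8^1 = 32
Position 2: 6 × 8^2 = 384
Position 3: 2 × 8^3 = 1024
Position 4: 3 × 8^4 = 12288
Position 5: 1 × 8^5 = 32768
Sum = 1 + 32 + 384 + 1024 + 12288 + 32768
= 46497


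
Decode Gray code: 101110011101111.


Gray code: 101110011101111
MSB stays the same: 1
Each subsequent bit = prev_binary XOR current_gray:
  B[1] = 1 XOR 0 = 1
  B[2] = 1 XOR 1 = 0
  B[3] = 0 XOR 1 = 1
  B[4] = 1 XOR 1 = 0
  B[5] = 0 XOR 0 = 0
  B[6] = 0 XOR 0 = 0
  B[7] = 0 XOR 1 = 1
  B[8] = 1 XOR 1 = 0
  B[9] = 0 XOR 1 = 1
  B[10] = 1 XOR 0 = 1
  B[11] = 1 XOR 1 = 0
  B[12] = 0 XOR 1 = 1
  B[13] = 1 XOR 1 = 0
  B[14] = 0 XOR 1 = 1
= 110100010110101 (26805 decimal)


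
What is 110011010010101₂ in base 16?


Group into 4-bit nibbles: 0110011010010101
  0110 = 6
  0110 = 6
  1001 = 9
  0101 = 5
= 0x6695


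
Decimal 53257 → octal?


Divide by 8 repeatedly:
53257 ÷ 8 = 6657 remainder 1
6657 ÷ 8 = 832 remainder 1
832 ÷ 8 = 104 remainder 0
104 ÷ 8 = 13 remainder 0
13 ÷ 8 = 1 remainder 5
1 ÷ 8 = 0 remainder 1
Reading remainders bottom-up:
= 0o150011


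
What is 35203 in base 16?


Divide by 16 repeatedly:
35203 ÷ 16 = 2200 remainder 3 (3)
2200 ÷ 16 = 137 remainder 8 (8)
137 ÷ 16 = 8 remainder 9 (9)
8 ÷ 16 = 0 remainder 8 (8)
Reading remainders bottom-up:
= 0x8983


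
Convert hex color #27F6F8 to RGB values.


Hex: #27F6F8
R = 27₁₆ = 39
G = F6₁₆ = 246
B = F8₁₆ = 248
= RGB(39, 246, 248)


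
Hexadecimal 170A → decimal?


Positional values:
Position 0: A × 16^0 = 10 × 1 = 10
Position 1: 0 × 16^1 = 0 × 16 = 0
Position 2: 7 × 16^2 = 7 × 256 = 1792
Position 3: 1 × 16^3 = 1 × 4096 = 4096
Sum = 10 + 0 + 1792 + 4096
= 5898


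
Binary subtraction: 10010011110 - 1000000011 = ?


Align and subtract column by column (LSB to MSB, borrowing when needed):
  10010011110
- 01000000011
  -----------
  col 0: (0 - 0 borrow-in) - 1 → borrow from next column: (0+2) - 1 = 1, borrow out 1
  col 1: (1 - 1 borrow-in) - 1 → borrow from next column: (0+2) - 1 = 1, borrow out 1
  col 2: (1 - 1 borrow-in) - 0 → 0 - 0 = 0, borrow out 0
  col 3: (1 - 0 borrow-in) - 0 → 1 - 0 = 1, borrow out 0
  col 4: (1 - 0 borrow-in) - 0 → 1 - 0 = 1, borrow out 0
  col 5: (0 - 0 borrow-in) - 0 → 0 - 0 = 0, borrow out 0
  col 6: (0 - 0 borrow-in) - 0 → 0 - 0 = 0, borrow out 0
  col 7: (1 - 0 borrow-in) - 0 → 1 - 0 = 1, borrow out 0
  col 8: (0 - 0 borrow-in) - 0 → 0 - 0 = 0, borrow out 0
  col 9: (0 - 0 borrow-in) - 1 → borrow from next column: (0+2) - 1 = 1, borrow out 1
  col 10: (1 - 1 borrow-in) - 0 → 0 - 0 = 0, borrow out 0
Reading bits MSB→LSB: 01010011011
Strip leading zeros: 1010011011
= 1010011011


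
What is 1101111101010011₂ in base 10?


Positional values:
Bit 0: 1 × 2^0 = 1
Bit 1: 1 × 2^1 = 2
Bit 4: 1 × 2^4 = 16
Bit 6: 1 × 2^6 = 64
Bit 8: 1 × 2^8 = 256
Bit 9: 1 × 2^9 = 512
Bit 10: 1 × 2^10 = 1024
Bit 11: 1 × 2^11 = 2048
Bit 12: 1 × 2^12 = 4096
Bit 14: 1 × 2^14 = 16384
Bit 15: 1 × 2^15 = 32768
Sum = 1 + 2 + 16 + 64 + 256 + 512 + 1024 + 2048 + 4096 + 16384 + 32768
= 57171


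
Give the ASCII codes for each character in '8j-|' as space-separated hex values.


String: '8j-|'  (4 characters)
Per-character ASCII lookup:
  '8': digits start at 48: '8' = 48 + 8 = 56 → 0x38
  'j': lowercase starts at 97: 'j' = 97 + 9 = 106 → 0x6A
  '-': special character: '-' = 45 → 0x2D
  '|': special character: '|' = 124 → 0x7C
= 0x38 0x6A 0x2D 0x7C


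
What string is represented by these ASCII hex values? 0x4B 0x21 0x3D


Codes (hex): 0x4B 0x21 0x3D
Per-code ASCII lookup:
  0x4B = 75  (range 65-90: uppercase, 75 - 65 = 10) → 'K'
  0x21 = 33  (special character) → '!'
  0x3D = 61  (special character) → '='
= 'K!='


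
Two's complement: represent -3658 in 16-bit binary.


Original: 0000111001001010
Step 1 - Invert all bits: 1111000110110101
Step 2 - Add 1: 1111000110110101 + 1
= 1111000110110110 (represents -3658)


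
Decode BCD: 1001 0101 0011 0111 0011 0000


Each 4-bit group → digit:
  1001 → 9
  0101 → 5
  0011 → 3
  0111 → 7
  0011 → 3
  0000 → 0
= 953730


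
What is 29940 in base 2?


Divide by 2 repeatedly:
29940 ÷ 2 = 14970 remainder 0
14970 ÷ 2 = 7485 remainder 0
7485 ÷ 2 = 3742 remainder 1
3742 ÷ 2 = 1871 remainder 0
1871 ÷ 2 = 935 remainder 1
935 ÷ 2 = 467 remainder 1
467 ÷ 2 = 233 remainder 1
233 ÷ 2 = 116 remainder 1
116 ÷ 2 = 58 remainder 0
58 ÷ 2 = 29 remainder 0
29 ÷ 2 = 14 remainder 1
14 ÷ 2 = 7 remainder 0
7 ÷ 2 = 3 remainder 1
3 ÷ 2 = 1 remainder 1
1 ÷ 2 = 0 remainder 1
Reading remainders bottom-up:
= 111010011110100


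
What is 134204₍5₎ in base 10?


Positional values (base 5):
  4 × 5^0 = 4 × 1 = 4
  0 × 5^1 = 0 × 5 = 0
  2 × 5^2 = 2 × 25 = 50
  4 × 5^3 = 4 × 125 = 500
  3 × 5^4 = 3 × 625 = 1875
  1 × 5^5 = 1 × 3125 = 3125
Sum = 4 + 0 + 50 + 500 + 1875 + 3125
= 5554


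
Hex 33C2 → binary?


Each hex digit → 4 binary bits:
  3 = 0011
  3 = 0011
  C = 1100
  2 = 0010
Concatenate: 0011 0011 1100 0010
= 0011001111000010


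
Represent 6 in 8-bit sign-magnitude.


Sign bit: 0 (positive)
Magnitude: 6 = 0000110
= 00000110


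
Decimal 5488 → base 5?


Divide by 5 repeatedly:
5488 ÷ 5 = 1097 remainder 3
1097 ÷ 5 = 219 remainder 2
219 ÷ 5 = 43 remainder 4
43 ÷ 5 = 8 remainder 3
8 ÷ 5 = 1 remainder 3
1 ÷ 5 = 0 remainder 1
Reading remainders bottom-up:
= 133423


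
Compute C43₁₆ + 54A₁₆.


Align and add column by column (LSB to MSB, each column mod 16 with carry):
  0C43
+ 054A
  ----
  col 0: 3(3) + A(10) + 0 (carry in) = 13 → D(13), carry out 0
  col 1: 4(4) + 4(4) + 0 (carry in) = 8 → 8(8), carry out 0
  col 2: C(12) + 5(5) + 0 (carry in) = 17 → 1(1), carry out 1
  col 3: 0(0) + 0(0) + 1 (carry in) = 1 → 1(1), carry out 0
Reading digits MSB→LSB: 118D
Strip leading zeros: 118D
= 0x118D


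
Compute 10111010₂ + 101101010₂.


Align and add column by column (LSB to MSB, carry propagating):
  0010111010
+ 0101101010
  ----------
  col 0: 0 + 0 + 0 (carry in) = 0 → bit 0, carry out 0
  col 1: 1 + 1 + 0 (carry in) = 2 → bit 0, carry out 1
  col 2: 0 + 0 + 1 (carry in) = 1 → bit 1, carry out 0
  col 3: 1 + 1 + 0 (carry in) = 2 → bit 0, carry out 1
  col 4: 1 + 0 + 1 (carry in) = 2 → bit 0, carry out 1
  col 5: 1 + 1 + 1 (carry in) = 3 → bit 1, carry out 1
  col 6: 0 + 1 + 1 (carry in) = 2 → bit 0, carry out 1
  col 7: 1 + 0 + 1 (carry in) = 2 → bit 0, carry out 1
  col 8: 0 + 1 + 1 (carry in) = 2 → bit 0, carry out 1
  col 9: 0 + 0 + 1 (carry in) = 1 → bit 1, carry out 0
Reading bits MSB→LSB: 1000100100
Strip leading zeros: 1000100100
= 1000100100


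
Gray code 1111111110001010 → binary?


Gray code: 1111111110001010
MSB stays the same: 1
Each subsequent bit = prev_binary XOR current_gray:
  B[1] = 1 XOR 1 = 0
  B[2] = 0 XOR 1 = 1
  B[3] = 1 XOR 1 = 0
  B[4] = 0 XOR 1 = 1
  B[5] = 1 XOR 1 = 0
  B[6] = 0 XOR 1 = 1
  B[7] = 1 XOR 1 = 0
  B[8] = 0 XOR 1 = 1
  B[9] = 1 XOR 0 = 1
  B[10] = 1 XOR 0 = 1
  B[11] = 1 XOR 0 = 1
  B[12] = 1 XOR 1 = 0
  B[13] = 0 XOR 0 = 0
  B[14] = 0 XOR 1 = 1
  B[15] = 1 XOR 0 = 1
= 1010101011110011 (43763 decimal)


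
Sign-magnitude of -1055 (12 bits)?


Sign bit: 1 (negative)
Magnitude: 1055 = 10000011111
= 110000011111


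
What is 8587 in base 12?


Divide by 12 repeatedly:
8587 ÷ 12 = 715 remainder 7
715 ÷ 12 = 59 remainder 7
59 ÷ 12 = 4 remainder 11
4 ÷ 12 = 0 remainder 4
Reading remainders bottom-up:
= 4B77


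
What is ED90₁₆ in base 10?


Positional values:
Position 0: 0 × 16^0 = 0 × 1 = 0
Position 1: 9 × 16^1 = 9 × 16 = 144
Position 2: D × 16^2 = 13 × 256 = 3328
Position 3: E × 16^3 = 14 × 4096 = 57344
Sum = 0 + 144 + 3328 + 57344
= 60816


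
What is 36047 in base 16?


Divide by 16 repeatedly:
36047 ÷ 16 = 2252 remainder 15 (F)
2252 ÷ 16 = 140 remainder 12 (C)
140 ÷ 16 = 8 remainder 12 (C)
8 ÷ 16 = 0 remainder 8 (8)
Reading remainders bottom-up:
= 0x8CCF


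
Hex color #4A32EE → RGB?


Hex: #4A32EE
R = 4A₁₆ = 74
G = 32₁₆ = 50
B = EE₁₆ = 238
= RGB(74, 50, 238)


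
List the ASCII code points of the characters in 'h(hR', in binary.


String: 'h(hR'  (4 characters)
Per-character ASCII lookup:
  'h': lowercase starts at 97: 'h' = 97 + 7 = 104 → 1101000
  '(': special character: '(' = 40 → 101000
  'h': lowercase starts at 97: 'h' = 97 + 7 = 104 → 1101000
  'R': uppercase starts at 65: 'R' = 65 + 17 = 82 → 1010010
= 1101000 101000 1101000 1010010


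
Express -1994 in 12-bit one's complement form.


Original: 011111001010
Invert all bits:
  bit 0: 0 → 1
  bit 1: 1 → 0
  bit 2: 1 → 0
  bit 3: 1 → 0
  bit 4: 1 → 0
  bit 5: 1 → 0
  bit 6: 0 → 1
  bit 7: 0 → 1
  bit 8: 1 → 0
  bit 9: 0 → 1
  bit 10: 1 → 0
  bit 11: 0 → 1
= 100000110101


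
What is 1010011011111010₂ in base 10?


Positional values:
Bit 1: 1 × 2^1 = 2
Bit 3: 1 × 2^3 = 8
Bit 4: 1 × 2^4 = 16
Bit 5: 1 × 2^5 = 32
Bit 6: 1 × 2^6 = 64
Bit 7: 1 × 2^7 = 128
Bit 9: 1 × 2^9 = 512
Bit 10: 1 × 2^10 = 1024
Bit 13: 1 × 2^13 = 8192
Bit 15: 1 × 2^15 = 32768
Sum = 2 + 8 + 16 + 32 + 64 + 128 + 512 + 1024 + 8192 + 32768
= 42746


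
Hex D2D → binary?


Each hex digit → 4 binary bits:
  D = 1101
  2 = 0010
  D = 1101
Concatenate: 1101 0010 1101
= 110100101101


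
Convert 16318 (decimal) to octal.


Divide by 8 repeatedly:
16318 ÷ 8 = 2039 remainder 6
2039 ÷ 8 = 254 remainder 7
254 ÷ 8 = 31 remainder 6
31 ÷ 8 = 3 remainder 7
3 ÷ 8 = 0 remainder 3
Reading remainders bottom-up:
= 0o37676


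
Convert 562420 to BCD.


Each digit → 4-bit binary:
  5 → 0101
  6 → 0110
  2 → 0010
  4 → 0100
  2 → 0010
  0 → 0000
= 0101 0110 0010 0100 0010 0000


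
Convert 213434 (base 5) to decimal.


Positional values (base 5):
  4 × 5^0 = 4 × 1 = 4
  3 × 5^1 = 3 × 5 = 15
  4 × 5^2 = 4 × 25 = 100
  3 × 5^3 = 3 × 125 = 375
  1 × 5^4 = 1 × 625 = 625
  2 × 5^5 = 2 × 3125 = 6250
Sum = 4 + 15 + 100 + 375 + 625 + 6250
= 7369


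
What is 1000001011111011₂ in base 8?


Group into 3-bit groups: 001000001011111011
  001 = 1
  000 = 0
  001 = 1
  011 = 3
  111 = 7
  011 = 3
= 0o101373


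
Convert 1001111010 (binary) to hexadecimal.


Group into 4-bit nibbles: 001001111010
  0010 = 2
  0111 = 7
  1010 = A
= 0x27A


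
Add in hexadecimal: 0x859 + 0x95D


Align and add column by column (LSB to MSB, each column mod 16 with carry):
  0859
+ 095D
  ----
  col 0: 9(9) + D(13) + 0 (carry in) = 22 → 6(6), carry out 1
  col 1: 5(5) + 5(5) + 1 (carry in) = 11 → B(11), carry out 0
  col 2: 8(8) + 9(9) + 0 (carry in) = 17 → 1(1), carry out 1
  col 3: 0(0) + 0(0) + 1 (carry in) = 1 → 1(1), carry out 0
Reading digits MSB→LSB: 11B6
Strip leading zeros: 11B6
= 0x11B6


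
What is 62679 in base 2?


Divide by 2 repeatedly:
62679 ÷ 2 = 31339 remainder 1
31339 ÷ 2 = 15669 remainder 1
15669 ÷ 2 = 7834 remainder 1
7834 ÷ 2 = 3917 remainder 0
3917 ÷ 2 = 1958 remainder 1
1958 ÷ 2 = 979 remainder 0
979 ÷ 2 = 489 remainder 1
489 ÷ 2 = 244 remainder 1
244 ÷ 2 = 122 remainder 0
122 ÷ 2 = 61 remainder 0
61 ÷ 2 = 30 remainder 1
30 ÷ 2 = 15 remainder 0
15 ÷ 2 = 7 remainder 1
7 ÷ 2 = 3 remainder 1
3 ÷ 2 = 1 remainder 1
1 ÷ 2 = 0 remainder 1
Reading remainders bottom-up:
= 1111010011010111


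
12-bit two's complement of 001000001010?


Original: 001000001010
Step 1 - Invert all bits: 110111110101
Step 2 - Add 1: 110111110101 + 1
= 110111110110 (represents -522)


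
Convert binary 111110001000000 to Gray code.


Binary: 111110001000000
Gray code: G = B XOR (B >> 1)
B >> 1 = 011111000100000
111110001000000 XOR 011111000100000:
  1 XOR 0 = 1
  1 XOR 1 = 0
  1 XOR 1 = 0
  1 XOR 1 = 0
  1 XOR 1 = 0
  0 XOR 1 = 1
  0 XOR 0 = 0
  0 XOR 0 = 0
  1 XOR 0 = 1
  0 XOR 1 = 1
  0 XOR 0 = 0
  0 XOR 0 = 0
  0 XOR 0 = 0
  0 XOR 0 = 0
  0 XOR 0 = 0
= 100001001100000


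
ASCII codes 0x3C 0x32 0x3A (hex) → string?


Codes (hex): 0x3C 0x32 0x3A
Per-code ASCII lookup:
  0x3C = 60  (special character) → '<'
  0x32 = 50  (range 48-57: digits, 50 - 48 = 2) → '2'
  0x3A = 58  (special character) → ':'
= '<2:'


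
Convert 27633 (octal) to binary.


Each octal digit → 3 binary bits:
  2 = 010
  7 = 111
  6 = 110
  3 = 011
  3 = 011
Concatenate: 010 111 110 011 011
= 010111110011011


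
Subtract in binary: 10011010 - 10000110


Align and subtract column by column (LSB to MSB, borrowing when needed):
  10011010
- 10000110
  --------
  col 0: (0 - 0 borrow-in) - 0 → 0 - 0 = 0, borrow out 0
  col 1: (1 - 0 borrow-in) - 1 → 1 - 1 = 0, borrow out 0
  col 2: (0 - 0 borrow-in) - 1 → borrow from next column: (0+2) - 1 = 1, borrow out 1
  col 3: (1 - 1 borrow-in) - 0 → 0 - 0 = 0, borrow out 0
  col 4: (1 - 0 borrow-in) - 0 → 1 - 0 = 1, borrow out 0
  col 5: (0 - 0 borrow-in) - 0 → 0 - 0 = 0, borrow out 0
  col 6: (0 - 0 borrow-in) - 0 → 0 - 0 = 0, borrow out 0
  col 7: (1 - 0 borrow-in) - 1 → 1 - 1 = 0, borrow out 0
Reading bits MSB→LSB: 00010100
Strip leading zeros: 10100
= 10100


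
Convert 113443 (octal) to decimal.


Positional values:
Position 0: 3 × 8^0 = 3
Position 1: 4 × 8^1 = 32
Position 2: 4 × 8^2 = 256
Position 3: 3 × 8^3 = 1536
Position 4: 1 × 8^4 = 4096
Position 5: 1 × 8^5 = 32768
Sum = 3 + 32 + 256 + 1536 + 4096 + 32768
= 38691


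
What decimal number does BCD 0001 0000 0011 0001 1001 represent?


Each 4-bit group → digit:
  0001 → 1
  0000 → 0
  0011 → 3
  0001 → 1
  1001 → 9
= 10319


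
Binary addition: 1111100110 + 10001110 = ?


Align and add column by column (LSB to MSB, carry propagating):
  01111100110
+ 00010001110
  -----------
  col 0: 0 + 0 + 0 (carry in) = 0 → bit 0, carry out 0
  col 1: 1 + 1 + 0 (carry in) = 2 → bit 0, carry out 1
  col 2: 1 + 1 + 1 (carry in) = 3 → bit 1, carry out 1
  col 3: 0 + 1 + 1 (carry in) = 2 → bit 0, carry out 1
  col 4: 0 + 0 + 1 (carry in) = 1 → bit 1, carry out 0
  col 5: 1 + 0 + 0 (carry in) = 1 → bit 1, carry out 0
  col 6: 1 + 0 + 0 (carry in) = 1 → bit 1, carry out 0
  col 7: 1 + 1 + 0 (carry in) = 2 → bit 0, carry out 1
  col 8: 1 + 0 + 1 (carry in) = 2 → bit 0, carry out 1
  col 9: 1 + 0 + 1 (carry in) = 2 → bit 0, carry out 1
  col 10: 0 + 0 + 1 (carry in) = 1 → bit 1, carry out 0
Reading bits MSB→LSB: 10001110100
Strip leading zeros: 10001110100
= 10001110100


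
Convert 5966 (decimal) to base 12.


Divide by 12 repeatedly:
5966 ÷ 12 = 497 remainder 2
497 ÷ 12 = 41 remainder 5
41 ÷ 12 = 3 remainder 5
3 ÷ 12 = 0 remainder 3
Reading remainders bottom-up:
= 3552


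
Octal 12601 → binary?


Each octal digit → 3 binary bits:
  1 = 001
  2 = 010
  6 = 110
  0 = 000
  1 = 001
Concatenate: 001 010 110 000 001
= 001010110000001


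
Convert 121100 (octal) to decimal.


Positional values:
Position 0: 0 × 8^0 = 0
Position 1: 0 × 8^1 = 0
Position 2: 1 × 8^2 = 64
Position 3: 1 × 8^3 = 512
Position 4: 2 × 8^4 = 8192
Position 5: 1 × 8^5 = 32768
Sum = 0 + 0 + 64 + 512 + 8192 + 32768
= 41536


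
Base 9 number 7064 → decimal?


Positional values (base 9):
  4 × 9^0 = 4 × 1 = 4
  6 × 9^1 = 6 × 9 = 54
  0 × 9^2 = 0 × 81 = 0
  7 × 9^3 = 7 × 729 = 5103
Sum = 4 + 54 + 0 + 5103
= 5161


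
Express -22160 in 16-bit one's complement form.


Original: 0101011010010000
Invert all bits:
  bit 0: 0 → 1
  bit 1: 1 → 0
  bit 2: 0 → 1
  bit 3: 1 → 0
  bit 4: 0 → 1
  bit 5: 1 → 0
  bit 6: 1 → 0
  bit 7: 0 → 1
  bit 8: 1 → 0
  bit 9: 0 → 1
  bit 10: 0 → 1
  bit 11: 1 → 0
  bit 12: 0 → 1
  bit 13: 0 → 1
  bit 14: 0 → 1
  bit 15: 0 → 1
= 1010100101101111


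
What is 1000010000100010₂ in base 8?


Group into 3-bit groups: 001000010000100010
  001 = 1
  000 = 0
  010 = 2
  000 = 0
  100 = 4
  010 = 2
= 0o102042


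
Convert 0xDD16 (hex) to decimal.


Positional values:
Position 0: 6 × 16^0 = 6 × 1 = 6
Position 1: 1 × 16^1 = 1 × 16 = 16
Position 2: D × 16^2 = 13 × 256 = 3328
Position 3: D × 16^3 = 13 × 4096 = 53248
Sum = 6 + 16 + 3328 + 53248
= 56598


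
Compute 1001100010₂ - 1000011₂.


Align and subtract column by column (LSB to MSB, borrowing when needed):
  1001100010
- 0001000011
  ----------
  col 0: (0 - 0 borrow-in) - 1 → borrow from next column: (0+2) - 1 = 1, borrow out 1
  col 1: (1 - 1 borrow-in) - 1 → borrow from next column: (0+2) - 1 = 1, borrow out 1
  col 2: (0 - 1 borrow-in) - 0 → borrow from next column: (-1+2) - 0 = 1, borrow out 1
  col 3: (0 - 1 borrow-in) - 0 → borrow from next column: (-1+2) - 0 = 1, borrow out 1
  col 4: (0 - 1 borrow-in) - 0 → borrow from next column: (-1+2) - 0 = 1, borrow out 1
  col 5: (1 - 1 borrow-in) - 0 → 0 - 0 = 0, borrow out 0
  col 6: (1 - 0 borrow-in) - 1 → 1 - 1 = 0, borrow out 0
  col 7: (0 - 0 borrow-in) - 0 → 0 - 0 = 0, borrow out 0
  col 8: (0 - 0 borrow-in) - 0 → 0 - 0 = 0, borrow out 0
  col 9: (1 - 0 borrow-in) - 0 → 1 - 0 = 1, borrow out 0
Reading bits MSB→LSB: 1000011111
Strip leading zeros: 1000011111
= 1000011111


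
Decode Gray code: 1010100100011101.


Gray code: 1010100100011101
MSB stays the same: 1
Each subsequent bit = prev_binary XOR current_gray:
  B[1] = 1 XOR 0 = 1
  B[2] = 1 XOR 1 = 0
  B[3] = 0 XOR 0 = 0
  B[4] = 0 XOR 1 = 1
  B[5] = 1 XOR 0 = 1
  B[6] = 1 XOR 0 = 1
  B[7] = 1 XOR 1 = 0
  B[8] = 0 XOR 0 = 0
  B[9] = 0 XOR 0 = 0
  B[10] = 0 XOR 0 = 0
  B[11] = 0 XOR 1 = 1
  B[12] = 1 XOR 1 = 0
  B[13] = 0 XOR 1 = 1
  B[14] = 1 XOR 0 = 1
  B[15] = 1 XOR 1 = 0
= 1100111000010110 (52758 decimal)


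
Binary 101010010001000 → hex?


Group into 4-bit nibbles: 0101010010001000
  0101 = 5
  0100 = 4
  1000 = 8
  1000 = 8
= 0x5488


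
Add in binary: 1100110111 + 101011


Align and add column by column (LSB to MSB, carry propagating):
  01100110111
+ 00000101011
  -----------
  col 0: 1 + 1 + 0 (carry in) = 2 → bit 0, carry out 1
  col 1: 1 + 1 + 1 (carry in) = 3 → bit 1, carry out 1
  col 2: 1 + 0 + 1 (carry in) = 2 → bit 0, carry out 1
  col 3: 0 + 1 + 1 (carry in) = 2 → bit 0, carry out 1
  col 4: 1 + 0 + 1 (carry in) = 2 → bit 0, carry out 1
  col 5: 1 + 1 + 1 (carry in) = 3 → bit 1, carry out 1
  col 6: 0 + 0 + 1 (carry in) = 1 → bit 1, carry out 0
  col 7: 0 + 0 + 0 (carry in) = 0 → bit 0, carry out 0
  col 8: 1 + 0 + 0 (carry in) = 1 → bit 1, carry out 0
  col 9: 1 + 0 + 0 (carry in) = 1 → bit 1, carry out 0
  col 10: 0 + 0 + 0 (carry in) = 0 → bit 0, carry out 0
Reading bits MSB→LSB: 01101100010
Strip leading zeros: 1101100010
= 1101100010


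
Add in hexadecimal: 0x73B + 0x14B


Align and add column by column (LSB to MSB, each column mod 16 with carry):
  073B
+ 014B
  ----
  col 0: B(11) + B(11) + 0 (carry in) = 22 → 6(6), carry out 1
  col 1: 3(3) + 4(4) + 1 (carry in) = 8 → 8(8), carry out 0
  col 2: 7(7) + 1(1) + 0 (carry in) = 8 → 8(8), carry out 0
  col 3: 0(0) + 0(0) + 0 (carry in) = 0 → 0(0), carry out 0
Reading digits MSB→LSB: 0886
Strip leading zeros: 886
= 0x886


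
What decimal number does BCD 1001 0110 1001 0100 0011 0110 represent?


Each 4-bit group → digit:
  1001 → 9
  0110 → 6
  1001 → 9
  0100 → 4
  0011 → 3
  0110 → 6
= 969436


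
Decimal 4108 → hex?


Divide by 16 repeatedly:
4108 ÷ 16 = 256 remainder 12 (C)
256 ÷ 16 = 16 remainder 0 (0)
16 ÷ 16 = 1 remainder 0 (0)
1 ÷ 16 = 0 remainder 1 (1)
Reading remainders bottom-up:
= 0x100C


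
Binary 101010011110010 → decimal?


Positional values:
Bit 1: 1 × 2^1 = 2
Bit 4: 1 × 2^4 = 16
Bit 5: 1 × 2^5 = 32
Bit 6: 1 × 2^6 = 64
Bit 7: 1 × 2^7 = 128
Bit 10: 1 × 2^10 = 1024
Bit 12: 1 × 2^12 = 4096
Bit 14: 1 × 2^14 = 16384
Sum = 2 + 16 + 32 + 64 + 128 + 1024 + 4096 + 16384
= 21746


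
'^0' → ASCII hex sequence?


String: '^0'  (2 characters)
Per-character ASCII lookup:
  '^': special character: '^' = 94 → 0x5E
  '0': digits start at 48: '0' = 48 + 0 = 48 → 0x30
= 0x5E 0x30


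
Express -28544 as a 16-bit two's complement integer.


Original: 0110111110000000
Step 1 - Invert all bits: 1001000001111111
Step 2 - Add 1: 1001000001111111 + 1
= 1001000010000000 (represents -28544)


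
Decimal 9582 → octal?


Divide by 8 repeatedly:
9582 ÷ 8 = 1197 remainder 6
1197 ÷ 8 = 149 remainder 5
149 ÷ 8 = 18 remainder 5
18 ÷ 8 = 2 remainder 2
2 ÷ 8 = 0 remainder 2
Reading remainders bottom-up:
= 0o22556


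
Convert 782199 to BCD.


Each digit → 4-bit binary:
  7 → 0111
  8 → 1000
  2 → 0010
  1 → 0001
  9 → 1001
  9 → 1001
= 0111 1000 0010 0001 1001 1001


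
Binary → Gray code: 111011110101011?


Binary: 111011110101011
Gray code: G = B XOR (B >> 1)
B >> 1 = 011101111010101
111011110101011 XOR 011101111010101:
  1 XOR 0 = 1
  1 XOR 1 = 0
  1 XOR 1 = 0
  0 XOR 1 = 1
  1 XOR 0 = 1
  1 XOR 1 = 0
  1 XOR 1 = 0
  1 XOR 1 = 0
  0 XOR 1 = 1
  1 XOR 0 = 1
  0 XOR 1 = 1
  1 XOR 0 = 1
  0 XOR 1 = 1
  1 XOR 0 = 1
  1 XOR 1 = 0
= 100110001111110


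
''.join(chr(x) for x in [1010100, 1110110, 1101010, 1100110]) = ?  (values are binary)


Codes (binary): 1010100 1110110 1101010 1100110
Per-code ASCII lookup:
  1010100 = 84  (range 65-90: uppercase, 84 - 65 = 19) → 'T'
  1110110 = 118  (range 97-122: lowercase, 118 - 97 = 21) → 'v'
  1101010 = 106  (range 97-122: lowercase, 106 - 97 = 9) → 'j'
  1100110 = 102  (range 97-122: lowercase, 102 - 97 = 5) → 'f'
= 'Tvjf'


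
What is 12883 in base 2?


Divide by 2 repeatedly:
12883 ÷ 2 = 6441 remainder 1
6441 ÷ 2 = 3220 remainder 1
3220 ÷ 2 = 1610 remainder 0
1610 ÷ 2 = 805 remainder 0
805 ÷ 2 = 402 remainder 1
402 ÷ 2 = 201 remainder 0
201 ÷ 2 = 100 remainder 1
100 ÷ 2 = 50 remainder 0
50 ÷ 2 = 25 remainder 0
25 ÷ 2 = 12 remainder 1
12 ÷ 2 = 6 remainder 0
6 ÷ 2 = 3 remainder 0
3 ÷ 2 = 1 remainder 1
1 ÷ 2 = 0 remainder 1
Reading remainders bottom-up:
= 11001001010011


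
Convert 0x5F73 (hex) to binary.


Each hex digit → 4 binary bits:
  5 = 0101
  F = 1111
  7 = 0111
  3 = 0011
Concatenate: 0101 1111 0111 0011
= 0101111101110011


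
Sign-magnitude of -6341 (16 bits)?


Sign bit: 1 (negative)
Magnitude: 6341 = 001100011000101
= 1001100011000101


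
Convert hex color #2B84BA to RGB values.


Hex: #2B84BA
R = 2B₁₆ = 43
G = 84₁₆ = 132
B = BA₁₆ = 186
= RGB(43, 132, 186)


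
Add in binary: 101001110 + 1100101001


Align and add column by column (LSB to MSB, carry propagating):
  00101001110
+ 01100101001
  -----------
  col 0: 0 + 1 + 0 (carry in) = 1 → bit 1, carry out 0
  col 1: 1 + 0 + 0 (carry in) = 1 → bit 1, carry out 0
  col 2: 1 + 0 + 0 (carry in) = 1 → bit 1, carry out 0
  col 3: 1 + 1 + 0 (carry in) = 2 → bit 0, carry out 1
  col 4: 0 + 0 + 1 (carry in) = 1 → bit 1, carry out 0
  col 5: 0 + 1 + 0 (carry in) = 1 → bit 1, carry out 0
  col 6: 1 + 0 + 0 (carry in) = 1 → bit 1, carry out 0
  col 7: 0 + 0 + 0 (carry in) = 0 → bit 0, carry out 0
  col 8: 1 + 1 + 0 (carry in) = 2 → bit 0, carry out 1
  col 9: 0 + 1 + 1 (carry in) = 2 → bit 0, carry out 1
  col 10: 0 + 0 + 1 (carry in) = 1 → bit 1, carry out 0
Reading bits MSB→LSB: 10001110111
Strip leading zeros: 10001110111
= 10001110111


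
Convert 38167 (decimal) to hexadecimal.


Divide by 16 repeatedly:
38167 ÷ 16 = 2385 remainder 7 (7)
2385 ÷ 16 = 149 remainder 1 (1)
149 ÷ 16 = 9 remainder 5 (5)
9 ÷ 16 = 0 remainder 9 (9)
Reading remainders bottom-up:
= 0x9517


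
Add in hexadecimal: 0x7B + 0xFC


Align and add column by column (LSB to MSB, each column mod 16 with carry):
  07B
+ 0FC
  ---
  col 0: B(11) + C(12) + 0 (carry in) = 23 → 7(7), carry out 1
  col 1: 7(7) + F(15) + 1 (carry in) = 23 → 7(7), carry out 1
  col 2: 0(0) + 0(0) + 1 (carry in) = 1 → 1(1), carry out 0
Reading digits MSB→LSB: 177
Strip leading zeros: 177
= 0x177


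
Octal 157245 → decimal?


Positional values:
Position 0: 5 × 8^0 = 5
Position 1: 4 × 8^1 = 32
Position 2: 2 × 8^2 = 128
Position 3: 7 × 8^3 = 3584
Position 4: 5 × 8^4 = 20480
Position 5: 1 × 8^5 = 32768
Sum = 5 + 32 + 128 + 3584 + 20480 + 32768
= 56997


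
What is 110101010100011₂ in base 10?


Positional values:
Bit 0: 1 × 2^0 = 1
Bit 1: 1 × 2^1 = 2
Bit 5: 1 × 2^5 = 32
Bit 7: 1 × 2^7 = 128
Bit 9: 1 × 2^9 = 512
Bit 11: 1 × 2^11 = 2048
Bit 13: 1 × 2^13 = 8192
Bit 14: 1 × 2^14 = 16384
Sum = 1 + 2 + 32 + 128 + 512 + 2048 + 8192 + 16384
= 27299


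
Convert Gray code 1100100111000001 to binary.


Gray code: 1100100111000001
MSB stays the same: 1
Each subsequent bit = prev_binary XOR current_gray:
  B[1] = 1 XOR 1 = 0
  B[2] = 0 XOR 0 = 0
  B[3] = 0 XOR 0 = 0
  B[4] = 0 XOR 1 = 1
  B[5] = 1 XOR 0 = 1
  B[6] = 1 XOR 0 = 1
  B[7] = 1 XOR 1 = 0
  B[8] = 0 XOR 1 = 1
  B[9] = 1 XOR 1 = 0
  B[10] = 0 XOR 0 = 0
  B[11] = 0 XOR 0 = 0
  B[12] = 0 XOR 0 = 0
  B[13] = 0 XOR 0 = 0
  B[14] = 0 XOR 0 = 0
  B[15] = 0 XOR 1 = 1
= 1000111010000001 (36481 decimal)


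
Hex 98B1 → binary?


Each hex digit → 4 binary bits:
  9 = 1001
  8 = 1000
  B = 1011
  1 = 0001
Concatenate: 1001 1000 1011 0001
= 1001100010110001


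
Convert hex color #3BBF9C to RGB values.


Hex: #3BBF9C
R = 3B₁₆ = 59
G = BF₁₆ = 191
B = 9C₁₆ = 156
= RGB(59, 191, 156)


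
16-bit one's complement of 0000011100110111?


Original: 0000011100110111
Invert all bits:
  bit 0: 0 → 1
  bit 1: 0 → 1
  bit 2: 0 → 1
  bit 3: 0 → 1
  bit 4: 0 → 1
  bit 5: 1 → 0
  bit 6: 1 → 0
  bit 7: 1 → 0
  bit 8: 0 → 1
  bit 9: 0 → 1
  bit 10: 1 → 0
  bit 11: 1 → 0
  bit 12: 0 → 1
  bit 13: 1 → 0
  bit 14: 1 → 0
  bit 15: 1 → 0
= 1111100011001000


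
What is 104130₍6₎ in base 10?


Positional values (base 6):
  0 × 6^0 = 0 × 1 = 0
  3 × 6^1 = 3 × 6 = 18
  1 × 6^2 = 1 × 36 = 36
  4 × 6^3 = 4 × 216 = 864
  0 × 6^4 = 0 × 1296 = 0
  1 × 6^5 = 1 × 7776 = 7776
Sum = 0 + 18 + 36 + 864 + 0 + 7776
= 8694


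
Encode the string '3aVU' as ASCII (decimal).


String: '3aVU'  (4 characters)
Per-character ASCII lookup:
  '3': digits start at 48: '3' = 48 + 3 = 51
  'a': lowercase starts at 97: 'a' = 97 + 0 = 97
  'V': uppercase starts at 65: 'V' = 65 + 21 = 86
  'U': uppercase starts at 65: 'U' = 65 + 20 = 85
= 51 97 86 85


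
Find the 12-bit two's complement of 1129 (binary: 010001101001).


Original: 010001101001
Step 1 - Invert all bits: 101110010110
Step 2 - Add 1: 101110010110 + 1
= 101110010111 (represents -1129)


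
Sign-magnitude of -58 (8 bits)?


Sign bit: 1 (negative)
Magnitude: 58 = 0111010
= 10111010


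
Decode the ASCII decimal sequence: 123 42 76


Codes (decimal): 123 42 76
Per-code ASCII lookup:
  123  (special character) → '{'
  42  (special character) → '*'
  76  (range 65-90: uppercase, 76 - 65 = 11) → 'L'
= '{*L'


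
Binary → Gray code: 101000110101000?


Binary: 101000110101000
Gray code: G = B XOR (B >> 1)
B >> 1 = 010100011010100
101000110101000 XOR 010100011010100:
  1 XOR 0 = 1
  0 XOR 1 = 1
  1 XOR 0 = 1
  0 XOR 1 = 1
  0 XOR 0 = 0
  0 XOR 0 = 0
  1 XOR 0 = 1
  1 XOR 1 = 0
  0 XOR 1 = 1
  1 XOR 0 = 1
  0 XOR 1 = 1
  1 XOR 0 = 1
  0 XOR 1 = 1
  0 XOR 0 = 0
  0 XOR 0 = 0
= 111100101111100


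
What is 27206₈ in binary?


Each octal digit → 3 binary bits:
  2 = 010
  7 = 111
  2 = 010
  0 = 000
  6 = 110
Concatenate: 010 111 010 000 110
= 010111010000110


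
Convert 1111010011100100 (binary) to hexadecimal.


Group into 4-bit nibbles: 1111010011100100
  1111 = F
  0100 = 4
  1110 = E
  0100 = 4
= 0xF4E4


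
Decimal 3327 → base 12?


Divide by 12 repeatedly:
3327 ÷ 12 = 277 remainder 3
277 ÷ 12 = 23 remainder 1
23 ÷ 12 = 1 remainder 11
1 ÷ 12 = 0 remainder 1
Reading remainders bottom-up:
= 1B13


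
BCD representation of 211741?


Each digit → 4-bit binary:
  2 → 0010
  1 → 0001
  1 → 0001
  7 → 0111
  4 → 0100
  1 → 0001
= 0010 0001 0001 0111 0100 0001


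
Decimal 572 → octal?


Divide by 8 repeatedly:
572 ÷ 8 = 71 remainder 4
71 ÷ 8 = 8 remainder 7
8 ÷ 8 = 1 remainder 0
1 ÷ 8 = 0 remainder 1
Reading remainders bottom-up:
= 0o1074


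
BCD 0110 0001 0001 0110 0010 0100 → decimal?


Each 4-bit group → digit:
  0110 → 6
  0001 → 1
  0001 → 1
  0110 → 6
  0010 → 2
  0100 → 4
= 611624


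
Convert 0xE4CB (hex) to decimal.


Positional values:
Position 0: B × 16^0 = 11 × 1 = 11
Position 1: C × 16^1 = 12 × 16 = 192
Position 2: 4 × 16^2 = 4 × 256 = 1024
Position 3: E × 16^3 = 14 × 4096 = 57344
Sum = 11 + 192 + 1024 + 57344
= 58571


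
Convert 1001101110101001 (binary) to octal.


Group into 3-bit groups: 001001101110101001
  001 = 1
  001 = 1
  101 = 5
  110 = 6
  101 = 5
  001 = 1
= 0o115651


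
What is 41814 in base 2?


Divide by 2 repeatedly:
41814 ÷ 2 = 20907 remainder 0
20907 ÷ 2 = 10453 remainder 1
10453 ÷ 2 = 5226 remainder 1
5226 ÷ 2 = 2613 remainder 0
2613 ÷ 2 = 1306 remainder 1
1306 ÷ 2 = 653 remainder 0
653 ÷ 2 = 326 remainder 1
326 ÷ 2 = 163 remainder 0
163 ÷ 2 = 81 remainder 1
81 ÷ 2 = 40 remainder 1
40 ÷ 2 = 20 remainder 0
20 ÷ 2 = 10 remainder 0
10 ÷ 2 = 5 remainder 0
5 ÷ 2 = 2 remainder 1
2 ÷ 2 = 1 remainder 0
1 ÷ 2 = 0 remainder 1
Reading remainders bottom-up:
= 1010001101010110


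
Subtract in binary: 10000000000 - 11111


Align and subtract column by column (LSB to MSB, borrowing when needed):
  10000000000
- 00000011111
  -----------
  col 0: (0 - 0 borrow-in) - 1 → borrow from next column: (0+2) - 1 = 1, borrow out 1
  col 1: (0 - 1 borrow-in) - 1 → borrow from next column: (-1+2) - 1 = 0, borrow out 1
  col 2: (0 - 1 borrow-in) - 1 → borrow from next column: (-1+2) - 1 = 0, borrow out 1
  col 3: (0 - 1 borrow-in) - 1 → borrow from next column: (-1+2) - 1 = 0, borrow out 1
  col 4: (0 - 1 borrow-in) - 1 → borrow from next column: (-1+2) - 1 = 0, borrow out 1
  col 5: (0 - 1 borrow-in) - 0 → borrow from next column: (-1+2) - 0 = 1, borrow out 1
  col 6: (0 - 1 borrow-in) - 0 → borrow from next column: (-1+2) - 0 = 1, borrow out 1
  col 7: (0 - 1 borrow-in) - 0 → borrow from next column: (-1+2) - 0 = 1, borrow out 1
  col 8: (0 - 1 borrow-in) - 0 → borrow from next column: (-1+2) - 0 = 1, borrow out 1
  col 9: (0 - 1 borrow-in) - 0 → borrow from next column: (-1+2) - 0 = 1, borrow out 1
  col 10: (1 - 1 borrow-in) - 0 → 0 - 0 = 0, borrow out 0
Reading bits MSB→LSB: 01111100001
Strip leading zeros: 1111100001
= 1111100001


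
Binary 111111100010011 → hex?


Group into 4-bit nibbles: 0111111100010011
  0111 = 7
  1111 = F
  0001 = 1
  0011 = 3
= 0x7F13


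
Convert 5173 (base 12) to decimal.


Positional values (base 12):
  3 × 12^0 = 3 × 1 = 3
  7 × 12^1 = 7 × 12 = 84
  1 × 12^2 = 1 × 144 = 144
  5 × 12^3 = 5 × 1728 = 8640
Sum = 3 + 84 + 144 + 8640
= 8871


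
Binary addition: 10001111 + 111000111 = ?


Align and add column by column (LSB to MSB, carry propagating):
  0010001111
+ 0111000111
  ----------
  col 0: 1 + 1 + 0 (carry in) = 2 → bit 0, carry out 1
  col 1: 1 + 1 + 1 (carry in) = 3 → bit 1, carry out 1
  col 2: 1 + 1 + 1 (carry in) = 3 → bit 1, carry out 1
  col 3: 1 + 0 + 1 (carry in) = 2 → bit 0, carry out 1
  col 4: 0 + 0 + 1 (carry in) = 1 → bit 1, carry out 0
  col 5: 0 + 0 + 0 (carry in) = 0 → bit 0, carry out 0
  col 6: 0 + 1 + 0 (carry in) = 1 → bit 1, carry out 0
  col 7: 1 + 1 + 0 (carry in) = 2 → bit 0, carry out 1
  col 8: 0 + 1 + 1 (carry in) = 2 → bit 0, carry out 1
  col 9: 0 + 0 + 1 (carry in) = 1 → bit 1, carry out 0
Reading bits MSB→LSB: 1001010110
Strip leading zeros: 1001010110
= 1001010110


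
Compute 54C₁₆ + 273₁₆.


Align and add column by column (LSB to MSB, each column mod 16 with carry):
  054C
+ 0273
  ----
  col 0: C(12) + 3(3) + 0 (carry in) = 15 → F(15), carry out 0
  col 1: 4(4) + 7(7) + 0 (carry in) = 11 → B(11), carry out 0
  col 2: 5(5) + 2(2) + 0 (carry in) = 7 → 7(7), carry out 0
  col 3: 0(0) + 0(0) + 0 (carry in) = 0 → 0(0), carry out 0
Reading digits MSB→LSB: 07BF
Strip leading zeros: 7BF
= 0x7BF


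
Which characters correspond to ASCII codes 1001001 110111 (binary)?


Codes (binary): 1001001 110111
Per-code ASCII lookup:
  1001001 = 73  (range 65-90: uppercase, 73 - 65 = 8) → 'I'
  110111 = 55  (range 48-57: digits, 55 - 48 = 7) → '7'
= 'I7'


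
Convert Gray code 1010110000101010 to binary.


Gray code: 1010110000101010
MSB stays the same: 1
Each subsequent bit = prev_binary XOR current_gray:
  B[1] = 1 XOR 0 = 1
  B[2] = 1 XOR 1 = 0
  B[3] = 0 XOR 0 = 0
  B[4] = 0 XOR 1 = 1
  B[5] = 1 XOR 1 = 0
  B[6] = 0 XOR 0 = 0
  B[7] = 0 XOR 0 = 0
  B[8] = 0 XOR 0 = 0
  B[9] = 0 XOR 0 = 0
  B[10] = 0 XOR 1 = 1
  B[11] = 1 XOR 0 = 1
  B[12] = 1 XOR 1 = 0
  B[13] = 0 XOR 0 = 0
  B[14] = 0 XOR 1 = 1
  B[15] = 1 XOR 0 = 1
= 1100100000110011 (51251 decimal)


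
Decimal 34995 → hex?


Divide by 16 repeatedly:
34995 ÷ 16 = 2187 remainder 3 (3)
2187 ÷ 16 = 136 remainder 11 (B)
136 ÷ 16 = 8 remainder 8 (8)
8 ÷ 16 = 0 remainder 8 (8)
Reading remainders bottom-up:
= 0x88B3


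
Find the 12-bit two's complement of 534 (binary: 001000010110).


Original: 001000010110
Step 1 - Invert all bits: 110111101001
Step 2 - Add 1: 110111101001 + 1
= 110111101010 (represents -534)


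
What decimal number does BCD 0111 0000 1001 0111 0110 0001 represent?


Each 4-bit group → digit:
  0111 → 7
  0000 → 0
  1001 → 9
  0111 → 7
  0110 → 6
  0001 → 1
= 709761


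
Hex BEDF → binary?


Each hex digit → 4 binary bits:
  B = 1011
  E = 1110
  D = 1101
  F = 1111
Concatenate: 1011 1110 1101 1111
= 1011111011011111


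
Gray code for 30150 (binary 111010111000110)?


Binary: 111010111000110
Gray code: G = B XOR (B >> 1)
B >> 1 = 011101011100011
111010111000110 XOR 011101011100011:
  1 XOR 0 = 1
  1 XOR 1 = 0
  1 XOR 1 = 0
  0 XOR 1 = 1
  1 XOR 0 = 1
  0 XOR 1 = 1
  1 XOR 0 = 1
  1 XOR 1 = 0
  1 XOR 1 = 0
  0 XOR 1 = 1
  0 XOR 0 = 0
  0 XOR 0 = 0
  1 XOR 0 = 1
  1 XOR 1 = 0
  0 XOR 1 = 1
= 100111100100101


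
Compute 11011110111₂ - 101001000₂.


Align and subtract column by column (LSB to MSB, borrowing when needed):
  11011110111
- 00101001000
  -----------
  col 0: (1 - 0 borrow-in) - 0 → 1 - 0 = 1, borrow out 0
  col 1: (1 - 0 borrow-in) - 0 → 1 - 0 = 1, borrow out 0
  col 2: (1 - 0 borrow-in) - 0 → 1 - 0 = 1, borrow out 0
  col 3: (0 - 0 borrow-in) - 1 → borrow from next column: (0+2) - 1 = 1, borrow out 1
  col 4: (1 - 1 borrow-in) - 0 → 0 - 0 = 0, borrow out 0
  col 5: (1 - 0 borrow-in) - 0 → 1 - 0 = 1, borrow out 0
  col 6: (1 - 0 borrow-in) - 1 → 1 - 1 = 0, borrow out 0
  col 7: (1 - 0 borrow-in) - 0 → 1 - 0 = 1, borrow out 0
  col 8: (0 - 0 borrow-in) - 1 → borrow from next column: (0+2) - 1 = 1, borrow out 1
  col 9: (1 - 1 borrow-in) - 0 → 0 - 0 = 0, borrow out 0
  col 10: (1 - 0 borrow-in) - 0 → 1 - 0 = 1, borrow out 0
Reading bits MSB→LSB: 10110101111
Strip leading zeros: 10110101111
= 10110101111


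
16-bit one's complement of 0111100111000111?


Original: 0111100111000111
Invert all bits:
  bit 0: 0 → 1
  bit 1: 1 → 0
  bit 2: 1 → 0
  bit 3: 1 → 0
  bit 4: 1 → 0
  bit 5: 0 → 1
  bit 6: 0 → 1
  bit 7: 1 → 0
  bit 8: 1 → 0
  bit 9: 1 → 0
  bit 10: 0 → 1
  bit 11: 0 → 1
  bit 12: 0 → 1
  bit 13: 1 → 0
  bit 14: 1 → 0
  bit 15: 1 → 0
= 1000011000111000


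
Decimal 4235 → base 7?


Divide by 7 repeatedly:
4235 ÷ 7 = 605 remainder 0
605 ÷ 7 = 86 remainder 3
86 ÷ 7 = 12 remainder 2
12 ÷ 7 = 1 remainder 5
1 ÷ 7 = 0 remainder 1
Reading remainders bottom-up:
= 15230


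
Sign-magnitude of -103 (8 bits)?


Sign bit: 1 (negative)
Magnitude: 103 = 1100111
= 11100111


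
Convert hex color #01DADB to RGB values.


Hex: #01DADB
R = 01₁₆ = 1
G = DA₁₆ = 218
B = DB₁₆ = 219
= RGB(1, 218, 219)


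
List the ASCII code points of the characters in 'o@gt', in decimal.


String: 'o@gt'  (4 characters)
Per-character ASCII lookup:
  'o': lowercase starts at 97: 'o' = 97 + 14 = 111
  '@': special character: '@' = 64
  'g': lowercase starts at 97: 'g' = 97 + 6 = 103
  't': lowercase starts at 97: 't' = 97 + 19 = 116
= 111 64 103 116


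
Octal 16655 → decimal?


Positional values:
Position 0: 5 × 8^0 = 5
Position 1: 5 × 8^1 = 40
Position 2: 6 × 8^2 = 384
Position 3: 6 × 8^3 = 3072
Position 4: 1 × 8^4 = 4096
Sum = 5 + 40 + 384 + 3072 + 4096
= 7597


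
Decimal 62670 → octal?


Divide by 8 repeatedly:
62670 ÷ 8 = 7833 remainder 6
7833 ÷ 8 = 979 remainder 1
979 ÷ 8 = 122 remainder 3
122 ÷ 8 = 15 remainder 2
15 ÷ 8 = 1 remainder 7
1 ÷ 8 = 0 remainder 1
Reading remainders bottom-up:
= 0o172316


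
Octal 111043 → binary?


Each octal digit → 3 binary bits:
  1 = 001
  1 = 001
  1 = 001
  0 = 000
  4 = 100
  3 = 011
Concatenate: 001 001 001 000 100 011
= 001001001000100011


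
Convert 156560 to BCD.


Each digit → 4-bit binary:
  1 → 0001
  5 → 0101
  6 → 0110
  5 → 0101
  6 → 0110
  0 → 0000
= 0001 0101 0110 0101 0110 0000


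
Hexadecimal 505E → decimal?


Positional values:
Position 0: E × 16^0 = 14 × 1 = 14
Position 1: 5 × 16^1 = 5 × 16 = 80
Position 2: 0 × 16^2 = 0 × 256 = 0
Position 3: 5 × 16^3 = 5 × 4096 = 20480
Sum = 14 + 80 + 0 + 20480
= 20574


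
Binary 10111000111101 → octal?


Group into 3-bit groups: 010111000111101
  010 = 2
  111 = 7
  000 = 0
  111 = 7
  101 = 5
= 0o27075


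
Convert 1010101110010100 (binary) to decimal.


Positional values:
Bit 2: 1 × 2^2 = 4
Bit 4: 1 × 2^4 = 16
Bit 7: 1 × 2^7 = 128
Bit 8: 1 × 2^8 = 256
Bit 9: 1 × 2^9 = 512
Bit 11: 1 × 2^11 = 2048
Bit 13: 1 × 2^13 = 8192
Bit 15: 1 × 2^15 = 32768
Sum = 4 + 16 + 128 + 256 + 512 + 2048 + 8192 + 32768
= 43924


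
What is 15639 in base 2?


Divide by 2 repeatedly:
15639 ÷ 2 = 7819 remainder 1
7819 ÷ 2 = 3909 remainder 1
3909 ÷ 2 = 1954 remainder 1
1954 ÷ 2 = 977 remainder 0
977 ÷ 2 = 488 remainder 1
488 ÷ 2 = 244 remainder 0
244 ÷ 2 = 122 remainder 0
122 ÷ 2 = 61 remainder 0
61 ÷ 2 = 30 remainder 1
30 ÷ 2 = 15 remainder 0
15 ÷ 2 = 7 remainder 1
7 ÷ 2 = 3 remainder 1
3 ÷ 2 = 1 remainder 1
1 ÷ 2 = 0 remainder 1
Reading remainders bottom-up:
= 11110100010111


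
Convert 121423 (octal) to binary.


Each octal digit → 3 binary bits:
  1 = 001
  2 = 010
  1 = 001
  4 = 100
  2 = 010
  3 = 011
Concatenate: 001 010 001 100 010 011
= 001010001100010011


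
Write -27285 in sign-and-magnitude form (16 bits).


Sign bit: 1 (negative)
Magnitude: 27285 = 110101010010101
= 1110101010010101
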